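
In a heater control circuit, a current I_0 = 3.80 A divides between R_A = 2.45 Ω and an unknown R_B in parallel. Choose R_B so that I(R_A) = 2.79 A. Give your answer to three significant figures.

In a two-way split, I_A/I_0 = R_B/(R_A + R_B).
With f = 0.7342, R_B = R_A · f/(1−f) = 2.45 × 2.762 = 6.768 Ω.

R_B ≈ 6.77 Ω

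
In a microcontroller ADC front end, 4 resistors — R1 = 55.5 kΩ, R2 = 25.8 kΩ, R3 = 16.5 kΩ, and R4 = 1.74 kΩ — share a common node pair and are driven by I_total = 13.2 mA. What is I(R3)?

Total conductance ΣG = 1/55.5 + 1/25.8 + 1/16.5 + 1/1.74 = 0.6921 (units of 1/kΩ).
R3 takes the fraction G_k/ΣG = 0.06061/0.6921 = 0.08757, so I = 13.2 × 0.08757 = 1.156 mA.

I ≈ 1.16 mA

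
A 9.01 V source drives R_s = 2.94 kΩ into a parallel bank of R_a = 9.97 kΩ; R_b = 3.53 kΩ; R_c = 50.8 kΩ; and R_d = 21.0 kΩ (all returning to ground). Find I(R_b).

I ≈ 1.10 mA

Equivalent of the parallel group: R_p = 2.218 kΩ.
V_A by voltage divider: V_A = 9.01 × 2.218/(2.94 + 2.218) = 3.874 V.
Branch current I = V_A/R_b = 3.874/3.53 = 1.098 mA.
(Check via current divider: I_total = 1.747 mA; share G_k/ΣG = 0.6283 → same result.)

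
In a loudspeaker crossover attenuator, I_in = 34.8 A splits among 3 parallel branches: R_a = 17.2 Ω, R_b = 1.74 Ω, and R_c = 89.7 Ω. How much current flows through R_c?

ΣG = 1/17.2 + 1/1.74 + 1/89.7 = 0.6440.
Current divider: I(R_c) = I_in · G_k/ΣG = 34.8 × (0.01115/0.6440) = 34.8 × 0.01731 = 0.6024 A.

I ≈ 0.602 A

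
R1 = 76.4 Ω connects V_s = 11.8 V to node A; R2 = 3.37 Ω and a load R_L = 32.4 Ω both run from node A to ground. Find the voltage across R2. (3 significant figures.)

First combine the lower leg with the load: R2 ‖ R_L = 3.053 Ω.
Then V_out = V_s · R2'/(R1 + R2') = 11.8 × 3.053/79.45 = 0.4533 V.

V_out ≈ 0.453 V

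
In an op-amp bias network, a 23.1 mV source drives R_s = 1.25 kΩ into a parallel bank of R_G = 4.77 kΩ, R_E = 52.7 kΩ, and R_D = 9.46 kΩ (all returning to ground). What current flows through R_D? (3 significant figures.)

I ≈ 1.72 µA

Parallel bank: R_p = 1/(1/4.77 + 1/52.7 + 1/9.46) = 2.991 kΩ.
Node voltage V_A = V_supply · R_p/(R_s + R_p) = 23.1 × 0.7053 = 16.29 mV.
Branch current I = V_A/R_D = 16.29/9.46 = 1.722 µA.
(Check via current divider: I_total = 5.447 µA; share G_k/ΣG = 0.3162 → same result.)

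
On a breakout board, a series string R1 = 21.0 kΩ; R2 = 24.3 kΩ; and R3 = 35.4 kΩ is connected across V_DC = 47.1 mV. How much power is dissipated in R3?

P ≈ 12.1 nW

The common current is I = 47.1/80.70 = 0.5836 µA.
V(R3) = I·R = 20.66 mV; P = V·I = 20.66 × 0.5836 = 12.06 nW.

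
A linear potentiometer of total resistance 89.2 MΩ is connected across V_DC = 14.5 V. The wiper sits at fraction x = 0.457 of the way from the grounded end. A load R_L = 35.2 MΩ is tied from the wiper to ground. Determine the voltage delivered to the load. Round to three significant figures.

V_out ≈ 4.07 V

Split the track: R_lower = x·R_p = 40.76 MΩ, R_upper = (1−x)·R_p = 48.44 MΩ.
R_L loads the lower segment: effective lower R = 18.89 MΩ.
Then V_out = V_DC · 18.89/(48.44 + 18.89) = 4.068 V.
(Unloaded: V_out = x·V_DC = 6.63 V.)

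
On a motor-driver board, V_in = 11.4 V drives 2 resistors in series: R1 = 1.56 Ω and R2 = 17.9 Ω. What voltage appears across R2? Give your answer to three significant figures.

V ≈ 10.5 V

Total series resistance ΣR = 1.56 + 17.9 = 19.46 Ω.
By the voltage-divider rule, V = 11.4 × 17.90/19.46 = 10.49 V.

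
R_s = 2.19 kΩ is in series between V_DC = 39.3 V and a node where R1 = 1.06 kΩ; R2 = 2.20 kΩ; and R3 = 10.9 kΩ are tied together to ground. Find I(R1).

I ≈ 8.70 mA

Parallel bank: R_p = 1/(1/1.06 + 1/2.20 + 1/10.9) = 0.6713 kΩ.
V_A = 39.3 × 0.6713/2.861 = 9.220 V.
I(R1) = V_A / R1 = 9.220/1.06 = 8.698 mA.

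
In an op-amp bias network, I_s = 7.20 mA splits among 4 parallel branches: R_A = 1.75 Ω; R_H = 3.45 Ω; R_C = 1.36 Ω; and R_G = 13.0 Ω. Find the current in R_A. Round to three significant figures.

ΣG = 1/1.75 + 1/3.45 + 1/1.36 + 1/13.0 = 1.674.
By the current-divider rule, I = I_s · G_k/ΣG = 7.20 × 0.3415 = 2.458 mA.

I ≈ 2.46 mA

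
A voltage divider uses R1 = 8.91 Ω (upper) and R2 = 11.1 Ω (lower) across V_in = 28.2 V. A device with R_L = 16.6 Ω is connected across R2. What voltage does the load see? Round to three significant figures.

V_out ≈ 12.1 V

The load sits in parallel with R2, giving an effective lower resistance R2' = R2·R_L/(R2+R_L) = 6.652 Ω.
Then V_out = V_in · R2'/(R1 + R2') = 28.2 × 6.652/15.56 = 12.05 V.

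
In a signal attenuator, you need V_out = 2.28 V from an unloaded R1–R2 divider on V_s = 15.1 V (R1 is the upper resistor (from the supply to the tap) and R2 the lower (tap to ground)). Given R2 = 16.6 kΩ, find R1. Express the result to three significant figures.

R1 ≈ 93.3 kΩ

The divider ratio is R2/(R1+R2) = 2.28/15.1 = 0.1510.
R1 = R2·(1/k − 1) = 16.6 × 5.623 = 93.34 kΩ.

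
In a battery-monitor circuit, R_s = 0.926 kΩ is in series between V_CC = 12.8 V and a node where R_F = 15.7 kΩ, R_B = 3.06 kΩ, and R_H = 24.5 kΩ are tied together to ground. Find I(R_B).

Combine the parallel branches: R_p = (1/15.7 + 1/3.06 + 1/24.5)⁻¹ = 2.319 kΩ.
Node voltage V_A = V_CC · R_p/(R_s + R_p) = 12.8 × 0.7146 = 9.147 V.
I(R_B) = V_A / R_B = 9.147/3.06 = 2.989 mA.
(Check via current divider: I_total = 3.945 mA; share G_k/ΣG = 0.7577 → same result.)

I ≈ 2.99 mA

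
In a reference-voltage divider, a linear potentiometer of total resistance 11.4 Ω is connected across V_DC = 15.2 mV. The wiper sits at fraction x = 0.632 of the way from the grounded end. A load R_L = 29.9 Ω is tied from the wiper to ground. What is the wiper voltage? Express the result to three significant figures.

The pot divides into 4.195 Ω above the wiper and 7.205 Ω below.
Lower segment in parallel with the load: 7.205 ‖ 29.9 = 5.806 Ω.
V_out = 15.2 × 5.806/(4.195 + 5.806) = 8.824 mV.

V_out ≈ 8.82 mV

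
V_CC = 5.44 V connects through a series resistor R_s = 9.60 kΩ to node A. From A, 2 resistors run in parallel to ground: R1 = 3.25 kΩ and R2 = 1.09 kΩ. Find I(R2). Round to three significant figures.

Combine the parallel branches: R_p = (1/3.25 + 1/1.09)⁻¹ = 0.8162 kΩ.
V_A by voltage divider: V_A = 5.44 × 0.8162/(9.60 + 0.8162) = 0.4263 V.
Branch current I = V_A/R2 = 0.4263/1.09 = 0.3911 mA.

I ≈ 0.391 mA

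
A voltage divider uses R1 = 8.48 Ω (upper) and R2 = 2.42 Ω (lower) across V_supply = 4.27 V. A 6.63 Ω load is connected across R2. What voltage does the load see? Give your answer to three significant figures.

V_out ≈ 0.738 V

First combine the lower leg with the load: R2 ‖ R_L = 1.773 Ω.
Voltage divider with the loaded lower leg: V_out = 4.27 × 1.773/(8.48 + 1.773) = 4.27 × 0.1729 = 0.7383 V.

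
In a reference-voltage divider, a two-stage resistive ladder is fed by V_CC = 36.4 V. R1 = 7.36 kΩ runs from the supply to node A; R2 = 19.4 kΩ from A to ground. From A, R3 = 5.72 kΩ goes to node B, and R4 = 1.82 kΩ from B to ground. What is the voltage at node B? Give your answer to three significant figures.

V_B ≈ 3.73 V

Node A sees R2 in parallel with the series input of stage 2, R3 + R4 = 7.540 kΩ.
R2 ‖ (R3+R4) = 5.430 kΩ.
First divider: V_A = V_CC · 5.430/(7.36 + 5.430) = 15.45 V.
Stage 2 is unloaded, so V_B = V_A · R4/(R3+R4) = 15.45 × 1.82/7.540 = 3.730 V.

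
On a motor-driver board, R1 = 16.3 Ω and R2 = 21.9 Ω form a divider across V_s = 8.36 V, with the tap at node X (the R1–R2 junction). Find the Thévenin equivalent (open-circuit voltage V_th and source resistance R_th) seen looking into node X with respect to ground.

V_th ≈ 4.79 V, R_th ≈ 9.34 Ω

Open-circuit (no load on X): V_th = V_s · R2/(R1 + R2) = 8.36 × 21.9/(16.30 + 21.9) = 4.793 V.
Zeroing V_s shorts the top of R1 to ground, so R_th = R1 ‖ R2 = 9.345 Ω.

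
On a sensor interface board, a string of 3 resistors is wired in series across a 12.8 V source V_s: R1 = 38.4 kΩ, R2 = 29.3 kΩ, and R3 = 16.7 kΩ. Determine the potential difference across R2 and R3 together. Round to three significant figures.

V ≈ 6.98 V

Series total: ΣR = 38.4 + 29.3 + 16.7 = 84.40 kΩ.
R_{R2..R3} = 29.3 + 16.7 = 46.00 kΩ.
V = V_s · R/ΣR = 12.8 × 0.5450 = 6.976 V.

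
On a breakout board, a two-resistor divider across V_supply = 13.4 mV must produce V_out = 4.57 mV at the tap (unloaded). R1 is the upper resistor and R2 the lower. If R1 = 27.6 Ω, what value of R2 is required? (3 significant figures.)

R2 ≈ 14.3 Ω

V_out/V_supply = R2/(R1+R2) = 0.3410.
So R2 = R1 · V_out/(V_supply − V_out) = 27.6 × 4.57/(13.4 − 4.57) = 27.6 × 0.5176 = 14.28 Ω.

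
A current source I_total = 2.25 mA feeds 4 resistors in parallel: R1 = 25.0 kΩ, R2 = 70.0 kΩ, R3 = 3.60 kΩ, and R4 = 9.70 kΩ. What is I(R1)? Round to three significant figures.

I ≈ 0.207 mA

ΣG = 1/25.0 + 1/70.0 + 1/3.60 + 1/9.70 = 0.4352.
R1 takes the fraction G_k/ΣG = 0.04000/0.4352 = 0.09192, so I = 2.25 × 0.09192 = 0.2068 mA.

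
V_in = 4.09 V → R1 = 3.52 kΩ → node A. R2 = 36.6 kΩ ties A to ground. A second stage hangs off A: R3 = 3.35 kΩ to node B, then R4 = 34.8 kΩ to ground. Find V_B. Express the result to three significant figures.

Looking into the second stage from A: R3 + R4 = 38.15 kΩ appears in parallel with R2.
R2 ‖ (R3+R4) = 18.68 kΩ.
V_A = 4.09 × 18.68/(3.52 + 18.68) = 3.441 V.
V_B = V_A × 0.9122 = 3.139 V.

V_B ≈ 3.14 V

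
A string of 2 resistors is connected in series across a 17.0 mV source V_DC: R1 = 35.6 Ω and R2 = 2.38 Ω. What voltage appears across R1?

V ≈ 15.9 mV

ΣR = 35.6 + 2.38 = 37.98 Ω.
Voltage divider: V = V_DC · (35.60 / 37.98) = 17.0 × 0.9373 = 15.93 mV.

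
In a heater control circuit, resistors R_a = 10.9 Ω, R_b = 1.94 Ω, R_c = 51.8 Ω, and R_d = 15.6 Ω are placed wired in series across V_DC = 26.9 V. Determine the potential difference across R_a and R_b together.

V ≈ 4.30 V

Total series resistance ΣR = 10.9 + 1.94 + 51.8 + 15.6 = 80.24 Ω.
R_{R_a..R_b} = 10.9 + 1.94 = 12.84 Ω.
By the voltage-divider rule, V = 26.9 × 12.84/80.24 = 4.305 V.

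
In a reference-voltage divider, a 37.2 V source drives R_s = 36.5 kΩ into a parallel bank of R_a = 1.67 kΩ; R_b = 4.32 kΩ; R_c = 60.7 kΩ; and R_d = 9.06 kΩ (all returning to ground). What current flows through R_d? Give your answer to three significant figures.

Equivalent of the parallel group: R_p = 1.045 kΩ.
V_A by voltage divider: V_A = 37.2 × 1.045/(36.5 + 1.045) = 1.035 V.
Branch current I = V_A/R_d = 1.035/9.06 = 0.1143 mA.
(Equivalently: I_total = 0.9908 mA, then current-divider fraction G_k/ΣG = 0.1153.)

I ≈ 0.114 mA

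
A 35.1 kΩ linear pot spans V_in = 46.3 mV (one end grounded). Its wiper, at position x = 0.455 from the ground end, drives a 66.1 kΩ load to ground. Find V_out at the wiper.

V_out ≈ 18.6 mV

Lower segment x·R_p = 15.97 kΩ; upper segment (1−x)·R_p = 19.13 kΩ.
Lower segment in parallel with the load: 15.97 ‖ 66.1 = 12.86 kΩ.
V_out = 46.3 × 12.86/(19.13 + 12.86) = 18.62 mV.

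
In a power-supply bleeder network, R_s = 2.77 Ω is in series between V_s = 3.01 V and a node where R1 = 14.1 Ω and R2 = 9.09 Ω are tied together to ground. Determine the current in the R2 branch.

Parallel bank: R_p = 1/(1/14.1 + 1/9.09) = 5.527 Ω.
Node voltage V_A = V_s · R_p/(R_s + R_p) = 3.01 × 0.6661 = 2.005 V.
I(R2) = V_A / R2 = 2.005/9.09 = 0.2206 A.
(Equivalently: I_total = 0.3628 A, then current-divider fraction G_k/ΣG = 0.6080.)

I ≈ 0.221 A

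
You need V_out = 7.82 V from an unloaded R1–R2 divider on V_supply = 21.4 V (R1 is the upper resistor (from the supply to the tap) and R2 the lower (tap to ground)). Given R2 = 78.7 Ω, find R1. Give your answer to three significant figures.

Required fraction k = V_out/V_supply = 0.3654.
So R1 = R2 · (V_supply/V_out − 1) = 78.7 × (21.4/7.82 − 1) = 78.7 × 1.737 = 136.7 Ω.

R1 ≈ 137 Ω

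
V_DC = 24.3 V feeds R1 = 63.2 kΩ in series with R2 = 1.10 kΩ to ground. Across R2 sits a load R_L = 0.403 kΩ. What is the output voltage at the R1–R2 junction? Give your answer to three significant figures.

The load sits in parallel with R2, giving an effective lower resistance R2' = R2·R_L/(R2+R_L) = 0.2949 kΩ.
Voltage divider with the loaded lower leg: V_out = 24.3 × 0.2949/(63.2 + 0.2949) = 24.3 × 0.004645 = 0.1129 V.

V_out ≈ 0.113 V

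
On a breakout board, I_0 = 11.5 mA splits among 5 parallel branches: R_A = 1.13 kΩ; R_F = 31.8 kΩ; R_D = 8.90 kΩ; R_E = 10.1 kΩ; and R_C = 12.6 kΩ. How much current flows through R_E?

Total conductance ΣG = 1/1.13 + 1/31.8 + 1/8.90 + 1/10.1 + 1/12.6 = 1.207 (units of 1/kΩ).
By the current-divider rule, I = I_0 · G_k/ΣG = 11.5 × 0.08202 = 0.9432 mA.

I ≈ 0.943 mA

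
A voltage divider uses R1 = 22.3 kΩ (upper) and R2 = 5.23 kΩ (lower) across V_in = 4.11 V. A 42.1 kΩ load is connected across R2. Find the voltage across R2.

First combine the lower leg with the load: R2 ‖ R_L = 4.652 kΩ.
Voltage divider with the loaded lower leg: V_out = 4.11 × 4.652/(22.3 + 4.652) = 4.11 × 0.1726 = 0.7094 V.

V_out ≈ 0.709 V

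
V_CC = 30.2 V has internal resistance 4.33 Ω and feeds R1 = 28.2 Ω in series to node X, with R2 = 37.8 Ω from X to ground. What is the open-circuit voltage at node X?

V_th ≈ 16.2 V

R1' = 4.33 + 28.2 = 32.53 Ω (source resistance + R1).
With X open, the divider is unloaded: V_th = 30.2 × 37.8/70.33 = 16.23 V.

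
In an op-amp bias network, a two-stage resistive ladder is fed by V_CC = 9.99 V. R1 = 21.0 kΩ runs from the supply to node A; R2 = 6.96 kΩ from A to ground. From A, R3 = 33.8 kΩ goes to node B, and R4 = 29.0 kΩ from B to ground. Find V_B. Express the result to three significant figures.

V_B ≈ 1.06 V

Looking into the second stage from A: R3 + R4 = 62.80 kΩ appears in parallel with R2.
Effective lower resistance at A: R2 ‖ 62.80 = 6.266 kΩ.
First divider: V_A = V_CC · 6.266/(21.0 + 6.266) = 2.296 V.
V_B = V_A × 0.4618 = 1.060 V.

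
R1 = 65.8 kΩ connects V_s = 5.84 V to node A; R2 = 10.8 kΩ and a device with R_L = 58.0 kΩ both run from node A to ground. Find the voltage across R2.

V_out ≈ 0.710 V

R2 ‖ R_L = (10.8 × 58.0)/(10.8 + 58.0) = 9.105 kΩ.
Voltage divider with the loaded lower leg: V_out = 5.84 × 9.105/(65.8 + 9.105) = 5.84 × 0.1215 = 0.7099 V.
(Unloaded it would be 0.823 V; the load pulls it down.)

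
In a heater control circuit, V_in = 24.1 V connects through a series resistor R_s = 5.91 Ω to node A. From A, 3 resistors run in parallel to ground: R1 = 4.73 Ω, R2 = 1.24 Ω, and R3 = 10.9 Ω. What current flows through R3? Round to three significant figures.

I ≈ 0.293 A

Combine the parallel branches: R_p = (1/4.73 + 1/1.24 + 1/10.9)⁻¹ = 0.9012 Ω.
V_A by voltage divider: V_A = 24.1 × 0.9012/(5.91 + 0.9012) = 3.189 V.
I(R3) = V_A / R3 = 3.189/10.9 = 0.2925 A.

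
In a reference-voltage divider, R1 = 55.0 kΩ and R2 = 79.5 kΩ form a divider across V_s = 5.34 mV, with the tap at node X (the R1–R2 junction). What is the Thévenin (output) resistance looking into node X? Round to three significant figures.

R_th ≈ 32.5 kΩ

Looking into X with the source shorted: R_th = R1·R2/(R1+R2) = 55.00 × 79.5/134.5 = 32.51 kΩ.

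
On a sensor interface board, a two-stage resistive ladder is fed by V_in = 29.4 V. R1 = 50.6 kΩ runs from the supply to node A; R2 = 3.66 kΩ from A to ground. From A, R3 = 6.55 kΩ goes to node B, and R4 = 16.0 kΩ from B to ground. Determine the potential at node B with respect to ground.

V_B ≈ 1.22 V

Node A sees R2 in parallel with the series input of stage 2, R3 + R4 = 22.55 kΩ.
Effective lower resistance at A: R2 ‖ 22.55 = 3.149 kΩ.
So V_A = 29.4 × 0.05859 = 1.722 V.
Then the unloaded second divider: V_B = V_A × R4/(R3+R4) = 1.722 × 0.7095 = 1.222 V.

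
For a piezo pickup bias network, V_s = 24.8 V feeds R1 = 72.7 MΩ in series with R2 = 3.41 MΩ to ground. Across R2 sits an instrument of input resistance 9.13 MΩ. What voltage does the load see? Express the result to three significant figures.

First combine the lower leg with the load: R2 ‖ R_L = 2.483 MΩ.
Now apply the divider: V_out = 24.8 × 0.03302 = 0.8190 V.
(Unloaded it would be 1.11 V; the load pulls it down.)

V_out ≈ 0.819 V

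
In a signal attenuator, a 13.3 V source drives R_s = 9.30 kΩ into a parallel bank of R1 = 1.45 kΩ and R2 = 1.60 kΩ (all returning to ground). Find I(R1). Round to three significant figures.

I ≈ 0.693 mA

Combine the parallel branches: R_p = (1/1.45 + 1/1.60)⁻¹ = 0.7607 kΩ.
V_A by voltage divider: V_A = 13.3 × 0.7607/(9.30 + 0.7607) = 1.006 V.
Branch current I = V_A/R1 = 1.006/1.45 = 0.6935 mA.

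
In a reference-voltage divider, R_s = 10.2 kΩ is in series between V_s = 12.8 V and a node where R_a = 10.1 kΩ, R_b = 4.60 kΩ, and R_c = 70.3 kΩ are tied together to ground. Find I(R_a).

I ≈ 0.290 mA

Equivalent of the parallel group: R_p = 3.025 kΩ.
Node voltage V_A = V_s · R_p/(R_s + R_p) = 12.8 × 0.2287 = 2.927 V.
Branch current I = V_A/R_a = 2.927/10.1 = 0.2898 mA.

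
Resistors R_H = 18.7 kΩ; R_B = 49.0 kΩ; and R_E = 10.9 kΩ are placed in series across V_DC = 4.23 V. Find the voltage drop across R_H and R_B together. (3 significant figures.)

ΣR = 18.7 + 49.0 + 10.9 = 78.60 kΩ.
R_{R_H..R_B} = 18.7 + 49.0 = 67.70 kΩ.
V = V_DC · R/ΣR = 4.23 × 0.8613 = 3.643 V.

V ≈ 3.64 V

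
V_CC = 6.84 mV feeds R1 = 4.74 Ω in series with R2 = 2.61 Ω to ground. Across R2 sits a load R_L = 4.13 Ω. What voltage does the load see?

V_out ≈ 1.73 mV

The load sits in parallel with R2, giving an effective lower resistance R2' = R2·R_L/(R2+R_L) = 1.599 Ω.
Now apply the divider: V_out = 6.84 × 0.2523 = 1.726 mV.
(Unloaded it would be 2.43 mV; the load pulls it down.)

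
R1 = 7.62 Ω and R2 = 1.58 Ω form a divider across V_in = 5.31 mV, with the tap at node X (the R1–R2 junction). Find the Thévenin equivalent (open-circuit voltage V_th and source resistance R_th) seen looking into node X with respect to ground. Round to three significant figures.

V_th ≈ 0.912 mV, R_th ≈ 1.31 Ω

Open-circuit (no load on X): V_th = V_in · R2/(R1 + R2) = 5.31 × 1.58/(7.620 + 1.58) = 0.9119 mV.
With V_in suppressed (replaced by a short), R_th = R1 ‖ R2 = (7.620 × 1.58)/(7.620 + 1.58) = 1.309 Ω.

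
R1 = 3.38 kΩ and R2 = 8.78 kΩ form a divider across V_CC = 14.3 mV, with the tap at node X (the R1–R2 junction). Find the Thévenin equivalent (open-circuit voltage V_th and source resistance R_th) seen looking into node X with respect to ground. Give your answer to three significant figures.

V_th ≈ 10.3 mV, R_th ≈ 2.44 kΩ

V_th is the unloaded tap voltage: V_CC · R2/(R1+R2) = 14.3 × 0.7220 = 10.33 mV.
Looking into X with the source shorted: R_th = R1·R2/(R1+R2) = 3.380 × 8.78/12.16 = 2.440 kΩ.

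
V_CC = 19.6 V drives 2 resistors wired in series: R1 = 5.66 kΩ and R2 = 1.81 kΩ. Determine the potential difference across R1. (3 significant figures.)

Series total: ΣR = 5.66 + 1.81 = 7.470 kΩ.
By the voltage-divider rule, V = 19.6 × 5.660/7.470 = 14.85 V.

V ≈ 14.9 V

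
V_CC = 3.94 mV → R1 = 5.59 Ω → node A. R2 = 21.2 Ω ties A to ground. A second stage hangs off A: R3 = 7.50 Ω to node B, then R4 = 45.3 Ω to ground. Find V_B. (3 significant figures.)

The second stage (R3 + R4 = 52.80 Ω) loads node A in parallel with R2.
Effective lower resistance at A: R2 ‖ 52.80 = 15.13 Ω.
First divider: V_A = V_CC · 15.13/(5.59 + 15.13) = 2.877 mV.
Then the unloaded second divider: V_B = V_A × R4/(R3+R4) = 2.877 × 0.8580 = 2.468 mV.

V_B ≈ 2.47 mV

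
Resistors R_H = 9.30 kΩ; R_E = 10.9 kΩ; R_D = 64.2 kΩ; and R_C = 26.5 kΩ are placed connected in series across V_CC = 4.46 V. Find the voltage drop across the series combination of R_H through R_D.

ΣR = 9.30 + 10.9 + 64.2 + 26.5 = 110.9 kΩ.
R_{R_H..R_D} = 9.30 + 10.9 + 64.2 = 84.40 kΩ.
Voltage divider: V = V_CC · (84.40 / 110.9) = 4.46 × 0.7610 = 3.394 V.

V ≈ 3.39 V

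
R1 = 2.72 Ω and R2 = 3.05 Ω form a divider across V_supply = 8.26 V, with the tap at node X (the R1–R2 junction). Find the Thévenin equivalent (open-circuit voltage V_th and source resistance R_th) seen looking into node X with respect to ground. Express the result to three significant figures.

With X open, the divider is unloaded: V_th = 8.26 × 3.05/5.770 = 4.366 V.
Zeroing V_supply shorts the top of R1 to ground, so R_th = R1 ‖ R2 = 1.438 Ω.

V_th ≈ 4.37 V, R_th ≈ 1.44 Ω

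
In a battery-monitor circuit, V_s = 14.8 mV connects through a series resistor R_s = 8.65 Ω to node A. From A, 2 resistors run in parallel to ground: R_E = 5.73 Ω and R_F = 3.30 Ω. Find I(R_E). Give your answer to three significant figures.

Equivalent of the parallel group: R_p = 2.094 Ω.
Node voltage V_A = V_s · R_p/(R_s + R_p) = 14.8 × 0.1949 = 2.885 mV.
I(R_E) = V_A / R_E = 2.885/5.73 = 0.5034 mA.
(Equivalently: I_total = 1.378 mA, then current-divider fraction G_k/ΣG = 0.3654.)

I ≈ 0.503 mA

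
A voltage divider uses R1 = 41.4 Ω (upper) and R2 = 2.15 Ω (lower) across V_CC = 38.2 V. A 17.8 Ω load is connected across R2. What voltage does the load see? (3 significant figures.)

The load sits in parallel with R2, giving an effective lower resistance R2' = R2·R_L/(R2+R_L) = 1.918 Ω.
Then V_out = V_CC · R2'/(R1 + R2') = 38.2 × 1.918/43.32 = 1.692 V.

V_out ≈ 1.69 V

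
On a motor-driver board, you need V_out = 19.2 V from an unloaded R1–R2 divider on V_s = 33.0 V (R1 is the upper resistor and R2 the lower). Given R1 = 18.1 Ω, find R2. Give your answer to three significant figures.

R2 ≈ 25.2 Ω

The divider ratio is R2/(R1+R2) = 19.2/33.0 = 0.5818.
So R2 = R1 · V_out/(V_s − V_out) = 18.1 × 19.2/(33.0 − 19.2) = 18.1 × 1.391 = 25.18 Ω.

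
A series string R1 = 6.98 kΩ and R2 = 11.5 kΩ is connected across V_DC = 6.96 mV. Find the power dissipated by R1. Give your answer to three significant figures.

P ≈ 0.990 nW

ΣR = 18.48 kΩ → I = 6.96/18.48 = 0.3766 µA.
P(R1) = I²·R1 = (0.3766)² × 6.98 = 0.9901 nW.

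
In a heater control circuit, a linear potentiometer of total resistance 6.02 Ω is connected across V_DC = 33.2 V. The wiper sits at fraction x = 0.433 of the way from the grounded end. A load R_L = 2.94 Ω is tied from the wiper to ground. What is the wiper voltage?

The pot divides into 3.413 Ω above the wiper and 2.607 Ω below.
R_L loads the lower segment: effective lower R = 1.382 Ω.
V_out = 33.2 × 1.382/(3.413 + 1.382) = 9.566 V.

V_out ≈ 9.57 V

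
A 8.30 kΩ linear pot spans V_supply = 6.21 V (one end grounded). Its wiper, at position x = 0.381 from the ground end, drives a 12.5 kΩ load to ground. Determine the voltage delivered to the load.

V_out ≈ 2.05 V

Split the track: R_lower = x·R_p = 3.162 kΩ, R_upper = (1−x)·R_p = 5.138 kΩ.
(x·R_p) ‖ R_L = 2.524 kΩ.
V_out = 6.21 × 2.524/(5.138 + 2.524) = 2.046 V.
(Unloaded: V_out = x·V_supply = 2.37 V.)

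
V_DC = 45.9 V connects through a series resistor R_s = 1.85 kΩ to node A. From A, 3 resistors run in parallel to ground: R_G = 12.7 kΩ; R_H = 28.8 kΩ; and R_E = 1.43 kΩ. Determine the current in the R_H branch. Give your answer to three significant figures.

I ≈ 0.637 mA

Parallel bank: R_p = 1/(1/12.7 + 1/28.8 + 1/1.43) = 1.230 kΩ.
Node voltage V_A = V_DC · R_p/(R_s + R_p) = 45.9 × 0.3994 = 18.33 V.
I(R_H) = V_A / R_H = 18.33/28.8 = 0.6366 mA.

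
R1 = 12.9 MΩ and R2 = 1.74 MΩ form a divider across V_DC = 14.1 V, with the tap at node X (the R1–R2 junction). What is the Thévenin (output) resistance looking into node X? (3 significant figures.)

With V_DC suppressed (replaced by a short), R_th = R1 ‖ R2 = (12.90 × 1.74)/(12.90 + 1.74) = 1.533 MΩ.

R_th ≈ 1.53 MΩ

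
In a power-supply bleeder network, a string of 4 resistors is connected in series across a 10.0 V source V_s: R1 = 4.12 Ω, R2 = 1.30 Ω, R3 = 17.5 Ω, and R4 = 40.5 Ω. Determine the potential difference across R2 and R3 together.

Total series resistance ΣR = 4.12 + 1.30 + 17.5 + 40.5 = 63.42 Ω.
R_{R2..R3} = 1.30 + 17.5 = 18.80 Ω.
V = V_s · R/ΣR = 10.0 × 0.2964 = 2.964 V.

V ≈ 2.96 V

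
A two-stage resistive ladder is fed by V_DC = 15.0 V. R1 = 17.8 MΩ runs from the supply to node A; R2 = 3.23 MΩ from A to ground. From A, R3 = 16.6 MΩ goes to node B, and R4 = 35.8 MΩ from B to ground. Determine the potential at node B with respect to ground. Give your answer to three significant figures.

The second stage (R3 + R4 = 52.40 MΩ) loads node A in parallel with R2.
Effective lower resistance at A: R2 ‖ 52.40 = 3.042 MΩ.
So V_A = 15.0 × 0.1460 = 2.190 V.
V_B = V_A × 0.6832 = 1.496 V.

V_B ≈ 1.50 V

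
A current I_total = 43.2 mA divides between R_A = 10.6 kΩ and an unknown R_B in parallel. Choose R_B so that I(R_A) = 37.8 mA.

Two-branch current divider: I_A = I_total · R_B/(R_A + R_B).
37.8/43.2 = R_B/(R_A + R_B) → R_B = R_A · (0.8750)/(1 − 0.8750) = 10.6 × 7.000 = 74.20 kΩ.

R_B ≈ 74.2 kΩ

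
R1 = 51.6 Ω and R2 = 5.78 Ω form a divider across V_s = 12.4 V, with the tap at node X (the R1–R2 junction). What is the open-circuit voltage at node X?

Open-circuit (no load on X): V_th = V_s · R2/(R1 + R2) = 12.4 × 5.78/(51.60 + 5.78) = 1.249 V.

V_th ≈ 1.25 V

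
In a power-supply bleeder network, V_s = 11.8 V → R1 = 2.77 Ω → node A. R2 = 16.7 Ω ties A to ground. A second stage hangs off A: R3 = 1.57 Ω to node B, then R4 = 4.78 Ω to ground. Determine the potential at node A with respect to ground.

V_A ≈ 7.37 V

Looking into the second stage from A: R3 + R4 = 6.350 Ω appears in parallel with R2.
Effective lower resistance at A: R2 ‖ 6.350 = 4.601 Ω.
V_A = 11.8 × 4.601/(2.77 + 4.601) = 7.365 V.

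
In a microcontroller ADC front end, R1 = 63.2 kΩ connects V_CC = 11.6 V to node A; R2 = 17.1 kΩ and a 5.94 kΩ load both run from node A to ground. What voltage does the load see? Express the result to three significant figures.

The load sits in parallel with R2, giving an effective lower resistance R2' = R2·R_L/(R2+R_L) = 4.409 kΩ.
Then V_out = V_CC · R2'/(R1 + R2') = 11.6 × 4.409/67.61 = 0.7564 V.

V_out ≈ 0.756 V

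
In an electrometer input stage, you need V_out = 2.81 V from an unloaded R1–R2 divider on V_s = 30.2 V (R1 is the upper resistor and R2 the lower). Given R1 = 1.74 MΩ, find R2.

V_out/V_s = R2/(R1+R2) = 0.09305.
So R2 = R1 · V_out/(V_s − V_out) = 1.74 × 2.81/(30.2 − 2.81) = 1.74 × 0.1026 = 0.1785 MΩ.

R2 ≈ 0.179 MΩ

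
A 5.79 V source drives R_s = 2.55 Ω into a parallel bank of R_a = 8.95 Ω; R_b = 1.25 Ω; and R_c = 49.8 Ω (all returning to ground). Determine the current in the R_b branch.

Parallel bank: R_p = 1/(1/8.95 + 1/1.25 + 1/49.8) = 1.073 Ω.
V_A = 5.79 × 1.073/3.623 = 1.715 V.
Branch current I = V_A/R_b = 1.715/1.25 = 1.372 A.

I ≈ 1.37 A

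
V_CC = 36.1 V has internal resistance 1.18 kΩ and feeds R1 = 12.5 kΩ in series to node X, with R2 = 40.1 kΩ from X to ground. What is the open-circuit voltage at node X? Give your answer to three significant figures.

R1' = 1.18 + 12.5 = 13.68 kΩ (source resistance + R1).
With X open, the divider is unloaded: V_th = 36.1 × 40.1/53.78 = 26.92 V.

V_th ≈ 26.9 V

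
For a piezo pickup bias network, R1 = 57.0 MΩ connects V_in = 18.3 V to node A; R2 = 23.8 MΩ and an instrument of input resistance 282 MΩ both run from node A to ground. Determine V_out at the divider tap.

First combine the lower leg with the load: R2 ‖ R_L = 21.95 MΩ.
Voltage divider with the loaded lower leg: V_out = 18.3 × 21.95/(57.0 + 21.95) = 18.3 × 0.2780 = 5.087 V.

V_out ≈ 5.09 V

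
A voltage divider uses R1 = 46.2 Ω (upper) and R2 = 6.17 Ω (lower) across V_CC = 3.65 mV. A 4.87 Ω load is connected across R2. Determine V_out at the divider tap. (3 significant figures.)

V_out ≈ 0.203 mV

R2 ‖ R_L = (6.17 × 4.87)/(6.17 + 4.87) = 2.722 Ω.
Now apply the divider: V_out = 3.65 × 0.05563 = 0.2031 mV.
(Unloaded it would be 0.430 mV; the load pulls it down.)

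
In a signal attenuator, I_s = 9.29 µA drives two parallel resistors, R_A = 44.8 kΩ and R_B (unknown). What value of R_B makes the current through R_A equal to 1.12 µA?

R_B ≈ 6.14 kΩ

Two-branch current divider: I_A = I_s · R_B/(R_A + R_B).
With f = 0.1206, R_B = R_A · f/(1−f) = 44.8 × 0.1371 = 6.141 kΩ.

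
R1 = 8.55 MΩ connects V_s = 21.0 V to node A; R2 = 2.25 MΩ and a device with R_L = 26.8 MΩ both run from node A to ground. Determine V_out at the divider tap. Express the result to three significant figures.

The load sits in parallel with R2, giving an effective lower resistance R2' = R2·R_L/(R2+R_L) = 2.076 MΩ.
Now apply the divider: V_out = 21.0 × 0.1953 = 4.102 V.

V_out ≈ 4.10 V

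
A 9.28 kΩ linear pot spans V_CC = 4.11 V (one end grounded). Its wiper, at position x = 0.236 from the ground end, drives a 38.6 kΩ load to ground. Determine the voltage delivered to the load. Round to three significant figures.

V_out ≈ 0.930 V

Split the track: R_lower = x·R_p = 2.190 kΩ, R_upper = (1−x)·R_p = 7.090 kΩ.
R_L loads the lower segment: effective lower R = 2.072 kΩ.
V_out = 4.11 × 2.072/(7.090 + 2.072) = 0.9297 V.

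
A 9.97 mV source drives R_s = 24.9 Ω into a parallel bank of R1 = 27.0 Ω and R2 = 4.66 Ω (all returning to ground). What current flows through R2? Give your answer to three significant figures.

I ≈ 0.294 mA

Parallel bank: R_p = 1/(1/27.0 + 1/4.66) = 3.974 Ω.
Node voltage V_A = V_s · R_p/(R_s + R_p) = 9.97 × 0.1376 = 1.372 mV.
Branch current I = V_A/R2 = 1.372/4.66 = 0.2945 mA.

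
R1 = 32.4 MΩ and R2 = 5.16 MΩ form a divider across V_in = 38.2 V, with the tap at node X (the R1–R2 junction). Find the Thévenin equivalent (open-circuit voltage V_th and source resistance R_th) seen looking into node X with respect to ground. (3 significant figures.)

V_th ≈ 5.25 V, R_th ≈ 4.45 MΩ

With X open, the divider is unloaded: V_th = 38.2 × 5.16/37.56 = 5.248 V.
Looking into X with the source shorted: R_th = R1·R2/(R1+R2) = 32.40 × 5.16/37.56 = 4.451 MΩ.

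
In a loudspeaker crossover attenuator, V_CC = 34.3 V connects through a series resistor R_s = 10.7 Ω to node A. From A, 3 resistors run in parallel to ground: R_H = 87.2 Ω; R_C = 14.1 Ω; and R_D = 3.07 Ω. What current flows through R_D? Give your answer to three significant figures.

Combine the parallel branches: R_p = (1/87.2 + 1/14.1 + 1/3.07)⁻¹ = 2.450 Ω.
V_A by voltage divider: V_A = 34.3 × 2.450/(10.7 + 2.450) = 6.391 V.
Branch current I = V_A/R_D = 6.391/3.07 = 2.082 A.

I ≈ 2.08 A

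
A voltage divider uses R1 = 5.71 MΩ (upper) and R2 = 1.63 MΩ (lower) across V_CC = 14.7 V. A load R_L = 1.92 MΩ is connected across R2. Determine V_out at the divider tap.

First combine the lower leg with the load: R2 ‖ R_L = 0.8816 MΩ.
Voltage divider with the loaded lower leg: V_out = 14.7 × 0.8816/(5.71 + 0.8816) = 14.7 × 0.1337 = 1.966 V.
(Unloaded it would be 3.26 V; the load pulls it down.)

V_out ≈ 1.97 V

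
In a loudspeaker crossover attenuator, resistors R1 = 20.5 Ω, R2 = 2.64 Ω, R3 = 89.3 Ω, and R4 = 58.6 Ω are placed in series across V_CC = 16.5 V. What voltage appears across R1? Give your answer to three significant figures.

V ≈ 1.98 V

ΣR = 20.5 + 2.64 + 89.3 + 58.6 = 171.0 Ω.
V = V_CC · R/ΣR = 16.5 × 0.1199 = 1.978 V.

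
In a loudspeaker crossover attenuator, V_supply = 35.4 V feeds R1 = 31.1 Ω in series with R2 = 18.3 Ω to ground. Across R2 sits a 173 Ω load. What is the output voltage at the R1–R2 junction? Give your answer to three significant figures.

R2 ‖ R_L = (18.3 × 173)/(18.3 + 173) = 16.55 Ω.
Voltage divider with the loaded lower leg: V_out = 35.4 × 16.55/(31.1 + 16.55) = 35.4 × 0.3473 = 12.29 V.
(Unloaded it would be 13.1 V; the load pulls it down.)

V_out ≈ 12.3 V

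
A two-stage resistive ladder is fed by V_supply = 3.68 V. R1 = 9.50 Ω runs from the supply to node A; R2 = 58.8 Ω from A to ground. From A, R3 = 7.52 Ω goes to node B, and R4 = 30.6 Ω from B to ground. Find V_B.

V_B ≈ 2.09 V

Looking into the second stage from A: R3 + R4 = 38.12 Ω appears in parallel with R2.
Effective lower resistance at A: R2 ‖ 38.12 = 23.13 Ω.
So V_A = 3.68 × 0.7088 = 2.608 V.
V_B = V_A × 0.8027 = 2.094 V.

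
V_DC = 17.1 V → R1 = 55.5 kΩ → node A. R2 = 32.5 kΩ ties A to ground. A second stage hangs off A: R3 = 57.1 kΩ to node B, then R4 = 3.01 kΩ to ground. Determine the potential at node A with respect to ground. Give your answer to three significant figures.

V_A ≈ 4.71 V

The second stage (R3 + R4 = 60.11 kΩ) loads node A in parallel with R2.
R2 ‖ (R3+R4) = 21.09 kΩ.
V_A = 17.1 × 21.09/(55.5 + 21.09) = 4.709 V.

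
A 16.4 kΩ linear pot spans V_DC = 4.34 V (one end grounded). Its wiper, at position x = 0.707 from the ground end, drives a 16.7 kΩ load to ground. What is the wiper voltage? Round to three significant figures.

The pot divides into 4.805 kΩ above the wiper and 11.59 kΩ below.
R_L loads the lower segment: effective lower R = 6.843 kΩ.
Then V_out = V_DC · 6.843/(4.805 + 6.843) = 2.550 V.

V_out ≈ 2.55 V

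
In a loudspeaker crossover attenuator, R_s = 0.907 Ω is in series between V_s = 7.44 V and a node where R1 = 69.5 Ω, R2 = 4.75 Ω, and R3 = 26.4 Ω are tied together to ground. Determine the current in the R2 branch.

I ≈ 1.26 A

Equivalent of the parallel group: R_p = 3.805 Ω.
V_A = 7.44 × 3.805/4.712 = 6.008 V.
Branch current I = V_A/R2 = 6.008/4.75 = 1.265 A.
(Check via current divider: I_total = 1.579 A; share G_k/ΣG = 0.8011 → same result.)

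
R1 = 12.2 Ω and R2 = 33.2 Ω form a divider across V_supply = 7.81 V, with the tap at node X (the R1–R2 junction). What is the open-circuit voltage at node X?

V_th ≈ 5.71 V

With X open, the divider is unloaded: V_th = 7.81 × 33.2/45.40 = 5.711 V.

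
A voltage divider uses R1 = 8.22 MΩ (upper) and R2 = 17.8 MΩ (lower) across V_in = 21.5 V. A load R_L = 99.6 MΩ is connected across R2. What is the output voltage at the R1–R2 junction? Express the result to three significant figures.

The load sits in parallel with R2, giving an effective lower resistance R2' = R2·R_L/(R2+R_L) = 15.10 MΩ.
Then V_out = V_in · R2'/(R1 + R2') = 21.5 × 15.10/23.32 = 13.92 V.

V_out ≈ 13.9 V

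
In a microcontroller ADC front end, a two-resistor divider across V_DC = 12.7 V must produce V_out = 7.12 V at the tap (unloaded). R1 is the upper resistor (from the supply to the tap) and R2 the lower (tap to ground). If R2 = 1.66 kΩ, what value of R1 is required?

R1 ≈ 1.30 kΩ

Required fraction k = V_out/V_DC = 0.5606.
So R1 = R2 · (V_DC/V_out − 1) = 1.66 × (12.7/7.12 − 1) = 1.66 × 0.7837 = 1.301 kΩ.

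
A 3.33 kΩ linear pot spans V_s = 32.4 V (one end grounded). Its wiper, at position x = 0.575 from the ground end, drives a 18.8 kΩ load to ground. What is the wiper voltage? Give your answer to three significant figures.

V_out ≈ 17.9 V

The pot divides into 1.415 kΩ above the wiper and 1.915 kΩ below.
R_L loads the lower segment: effective lower R = 1.738 kΩ.
Loaded-divider output: V_out = 32.4 × 0.5511 = 17.86 V.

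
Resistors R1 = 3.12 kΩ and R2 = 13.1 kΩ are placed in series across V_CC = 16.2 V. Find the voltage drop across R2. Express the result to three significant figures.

Total series resistance ΣR = 3.12 + 13.1 = 16.22 kΩ.
V = V_CC · R/ΣR = 16.2 × 0.8076 = 13.08 V.

V ≈ 13.1 V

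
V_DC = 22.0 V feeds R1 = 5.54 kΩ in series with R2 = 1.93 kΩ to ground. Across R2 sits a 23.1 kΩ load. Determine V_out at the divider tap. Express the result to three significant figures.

The load sits in parallel with R2, giving an effective lower resistance R2' = R2·R_L/(R2+R_L) = 1.781 kΩ.
Voltage divider with the loaded lower leg: V_out = 22.0 × 1.781/(5.54 + 1.781) = 22.0 × 0.2433 = 5.352 V.
(Unloaded it would be 5.68 V; the load pulls it down.)

V_out ≈ 5.35 V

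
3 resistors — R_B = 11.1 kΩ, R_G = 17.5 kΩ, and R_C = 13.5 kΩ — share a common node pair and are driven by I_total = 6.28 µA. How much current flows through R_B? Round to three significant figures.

I ≈ 2.56 µA

ΣG = 1/11.1 + 1/17.5 + 1/13.5 = 0.2213.
R_B takes the fraction G_k/ΣG = 0.09009/0.2213 = 0.4071, so I = 6.28 × 0.4071 = 2.556 µA.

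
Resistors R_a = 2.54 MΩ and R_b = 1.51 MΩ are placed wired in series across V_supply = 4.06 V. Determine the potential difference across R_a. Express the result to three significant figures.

ΣR = 2.54 + 1.51 = 4.050 MΩ.
Voltage divider: V = V_supply · (2.540 / 4.050) = 4.06 × 0.6272 = 2.546 V.

V ≈ 2.55 V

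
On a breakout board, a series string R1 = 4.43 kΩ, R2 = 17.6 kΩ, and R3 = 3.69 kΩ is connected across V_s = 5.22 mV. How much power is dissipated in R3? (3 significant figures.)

P ≈ 0.152 nW

ΣR = 25.72 kΩ → I = 5.22/25.72 = 0.2030 µA.
V(R3) = I·R = 0.7489 mV; P = V·I = 0.7489 × 0.2030 = 0.1520 nW.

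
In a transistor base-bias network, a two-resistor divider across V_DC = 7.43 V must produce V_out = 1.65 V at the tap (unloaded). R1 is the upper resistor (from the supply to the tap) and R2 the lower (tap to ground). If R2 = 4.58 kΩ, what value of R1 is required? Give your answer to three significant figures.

R1 ≈ 16.0 kΩ

V_out/V_DC = R2/(R1+R2) = 0.2221.
R1 = R2·(1/k − 1) = 4.58 × 3.503 = 16.04 kΩ.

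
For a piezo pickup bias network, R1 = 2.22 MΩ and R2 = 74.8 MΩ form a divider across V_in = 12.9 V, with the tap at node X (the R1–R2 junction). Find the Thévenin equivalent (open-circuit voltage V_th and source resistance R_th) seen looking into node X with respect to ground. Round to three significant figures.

V_th is the unloaded tap voltage: V_in · R2/(R1+R2) = 12.9 × 0.9712 = 12.53 V.
Zeroing V_in shorts the top of R1 to ground, so R_th = R1 ‖ R2 = 2.156 MΩ.

V_th ≈ 12.5 V, R_th ≈ 2.16 MΩ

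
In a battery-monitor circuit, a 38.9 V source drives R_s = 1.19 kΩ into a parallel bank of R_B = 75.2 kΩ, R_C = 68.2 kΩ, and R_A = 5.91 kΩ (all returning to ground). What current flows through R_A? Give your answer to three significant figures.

Parallel bank: R_p = 1/(1/75.2 + 1/68.2 + 1/5.91) = 5.072 kΩ.
V_A = 38.9 × 5.072/6.262 = 31.51 V.
I(R_A) = V_A / R_A = 31.51/5.91 = 5.331 mA.

I ≈ 5.33 mA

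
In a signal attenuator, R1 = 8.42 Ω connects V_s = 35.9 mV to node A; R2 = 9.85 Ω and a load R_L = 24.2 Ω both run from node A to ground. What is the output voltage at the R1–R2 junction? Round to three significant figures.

V_out ≈ 16.3 mV

First combine the lower leg with the load: R2 ‖ R_L = 7.001 Ω.
Then V_out = V_s · R2'/(R1 + R2') = 35.9 × 7.001/15.42 = 16.30 mV.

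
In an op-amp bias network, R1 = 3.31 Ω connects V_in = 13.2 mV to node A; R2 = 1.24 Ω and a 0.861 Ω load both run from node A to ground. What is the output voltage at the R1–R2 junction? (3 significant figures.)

V_out ≈ 1.76 mV

R2 ‖ R_L = (1.24 × 0.861)/(1.24 + 0.861) = 0.5082 Ω.
Voltage divider with the loaded lower leg: V_out = 13.2 × 0.5082/(3.31 + 0.5082) = 13.2 × 0.1331 = 1.757 mV.
(Unloaded it would be 3.60 mV; the load pulls it down.)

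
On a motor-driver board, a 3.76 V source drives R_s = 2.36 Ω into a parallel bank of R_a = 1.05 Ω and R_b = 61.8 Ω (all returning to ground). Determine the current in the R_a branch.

Parallel bank: R_p = 1/(1/1.05 + 1/61.8) = 1.032 Ω.
V_A by voltage divider: V_A = 3.76 × 1.032/(2.36 + 1.032) = 1.144 V.
Branch current I = V_A/R_a = 1.144/1.05 = 1.090 A.

I ≈ 1.09 A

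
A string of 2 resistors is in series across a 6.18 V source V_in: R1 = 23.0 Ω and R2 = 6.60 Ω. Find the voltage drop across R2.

Total series resistance ΣR = 23.0 + 6.60 = 29.60 Ω.
V = V_in · R/ΣR = 6.18 × 0.2230 = 1.378 V.

V ≈ 1.38 V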